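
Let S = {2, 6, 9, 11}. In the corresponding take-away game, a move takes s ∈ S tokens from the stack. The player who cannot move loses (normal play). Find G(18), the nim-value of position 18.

0

G(0) = 0
G(1) = mex{} = 0
G(2) = mex{0} = 1
G(3) = mex{0} = 1
G(4) = mex{1} = 0
G(5) = mex{1} = 0
G(6) = mex{0,0} = 1
G(7) = mex{0,0} = 1
G(8) = mex{1,1} = 0
G(9) = mex{1,1,0} = 2
G(10) = mex{0,0,0} = 1
G(11) = mex{2,0,1,0} = 3
G(12) = mex{1,1,1,0} = 2
G(13) = mex{3,1,0,1} = 2
G(14) = mex{2,0,0,1} = 3
G(15) = mex{2,2,1,0} = 3
G(16) = mex{3,1,1,0} = 2
G(17) = mex{3,3,0,1} = 2
G(18) = mex{2,2,2,1} = 0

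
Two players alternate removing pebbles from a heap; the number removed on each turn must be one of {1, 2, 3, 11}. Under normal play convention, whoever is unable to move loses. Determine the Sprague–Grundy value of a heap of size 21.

n :  0  1  2  3  4  5  6  7  8  9 10 11 12 13 14 15 16 17 18 19 20 21
G :  0  1  2  3  0  1  2  3  0  1  2  3  0  1  2  3  0  1  2  3  0  1

1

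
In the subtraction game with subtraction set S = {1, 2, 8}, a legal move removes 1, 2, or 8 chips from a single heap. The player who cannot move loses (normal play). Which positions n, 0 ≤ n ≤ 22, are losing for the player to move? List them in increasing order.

0, 3, 6, 9, 12, 15, 18, 21

n :  0  1  2  3  4  5  6  7  8  9 10 11 12 13 14 15 16 17 18 19 20 21 22
G :  0  1  2  0  1  2  0  1  2  0  1  2  0  1  2  0  1  2  0  1  2  0  1
P-positions are exactly the n with G(n) = 0.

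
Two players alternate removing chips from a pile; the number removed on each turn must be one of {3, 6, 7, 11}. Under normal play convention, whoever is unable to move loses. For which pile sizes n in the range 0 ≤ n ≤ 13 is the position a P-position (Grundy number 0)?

n :  0  1  2  3  4  5  6  7  8  9 10 11 12 13
G :  0  0  0  1  1  1  2  2  2  3  0  3  4  1
P-positions are exactly the n with G(n) = 0.

0, 1, 2, 10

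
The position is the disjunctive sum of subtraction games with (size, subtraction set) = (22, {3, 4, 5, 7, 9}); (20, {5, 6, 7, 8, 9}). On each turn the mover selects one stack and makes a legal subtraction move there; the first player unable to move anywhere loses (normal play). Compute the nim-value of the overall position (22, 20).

Stack A, S = {3, 4, 5, 7, 9}:
G(0) = 0
G(1) = mex{} = 0
G(2) = mex{} = 0
G(3) = mex{0} = 1
G(4) = mex{0,0} = 1
G(5) = mex{0,0,0} = 1
G(6) = mex{1,0,0} = 2
G(7) = mex{1,1,0,0} = 2
G(8) = mex{1,1,1,0} = 2
G(9) = mex{2,1,1,0,0} = 3
G(10) = mex{2,2,1,1,0} = 3
G(11) = mex{2,2,2,1,0} = 3
G(12) = mex{3,2,2,1,1} = 0
G(13) = mex{3,3,2,2,1} = 0
G(14) = mex{3,3,3,2,1} = 0
G(15) = mex{0,3,3,2,2} = 1
G(16) = mex{0,0,3,3,2} = 1
G(17) = mex{0,0,0,3,2} = 1
G(18) = mex{1,0,0,3,3} = 2
G(19) = mex{1,1,0,0,3} = 2
G(20) = mex{1,1,1,0,3} = 2
G(21) = mex{2,1,1,0,0} = 3
G(22) = mex{2,2,1,1,0} = 3
G_A(22) = 3.
Stack B, S = {5, 6, 7, 8, 9}:
G(0) = 0
G(1) = mex{} = 0
G(2) = mex{} = 0
G(3) = mex{} = 0
G(4) = mex{} = 0
G(5) = mex{0} = 1
G(6) = mex{0,0} = 1
G(7) = mex{0,0,0} = 1
G(8) = mex{0,0,0,0} = 1
G(9) = mex{0,0,0,0,0} = 1
G(10) = mex{1,0,0,0,0} = 2
G(11) = mex{1,1,0,0,0} = 2
G(12) = mex{1,1,1,0,0} = 2
G(13) = mex{1,1,1,1,0} = 2
G(14) = mex{1,1,1,1,1} = 0
G(15) = mex{2,1,1,1,1} = 0
G(16) = mex{2,2,1,1,1} = 0
G(17) = mex{2,2,2,1,1} = 0
G(18) = mex{2,2,2,2,1} = 0
G(19) = mex{0,2,2,2,2} = 1
G(20) = mex{0,0,2,2,2} = 1
G_B(20) = 1.
Combined Grundy value = 3 ⊕ 1 = 2.

2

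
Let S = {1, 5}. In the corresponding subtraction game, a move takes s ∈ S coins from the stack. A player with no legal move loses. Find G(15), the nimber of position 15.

G(0) = 0
G(1) = mex{0} = 1
G(2) = mex{1} = 0
G(3) = mex{0} = 1
G(4) = mex{1} = 0
G(5) = mex{0,0} = 1
G(6) = mex{1,1} = 0
G(7) = mex{0,0} = 1
G(8) = mex{1,1} = 0
G(9) = mex{0,0} = 1
G(10) = mex{1,1} = 0
G(11) = mex{0,0} = 1
G(12) = mex{1,1} = 0
G(13) = mex{0,0} = 1
G(14) = mex{1,1} = 0
G(15) = mex{0,0} = 1

1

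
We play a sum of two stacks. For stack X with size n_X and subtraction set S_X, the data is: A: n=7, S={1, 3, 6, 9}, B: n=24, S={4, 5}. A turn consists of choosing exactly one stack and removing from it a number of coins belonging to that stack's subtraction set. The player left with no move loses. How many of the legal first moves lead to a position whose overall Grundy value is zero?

1

Stack A, S = {1, 3, 6, 9}:
n : 0 1 2 3 4 5 6 7
G : 0 1 0 1 0 1 2 3
G_A(7) = 3.
Stack B, S = {4, 5}:
G(0) = 0
G(1) = mex{} = 0
G(2) = mex{} = 0
G(3) = mex{} = 0
G(4) = mex{0} = 1
G(5) = mex{0,0} = 1
G(6) = mex{0,0} = 1
G(7) = mex{0,0} = 1
G(8) = mex{1,0} = 2
G(9) = mex{1,1} = 0
G(10) = mex{1,1} = 0
G(11) = mex{1,1} = 0
G(12) = mex{2,1} = 0
G(13) = mex{0,2} = 1
G(14) = mex{0,0} = 1
G(15) = mex{0,0} = 1
G(16) = mex{0,0} = 1
G(17) = mex{1,0} = 2
G(18) = mex{1,1} = 0
G(19) = mex{1,1} = 0
G(20) = mex{1,1} = 0
G(21) = mex{2,1} = 0
G(22) = mex{0,2} = 1
G(23) = mex{0,0} = 1
G(24) = mex{0,0} = 1
G_B(24) = 1.
Combined Grundy value = 3 ⊕ 1 = 2.
A winning move leaves total XOR = 0, i.e. changes one component's Grundy value g to g ⊕ X where X is the current total.
Stack A: need g' = 3⊕2 = 1. Options: 7−1→G=2, 7−3→G=0, 7−6→G=1. Hits: 1.
Stack B: need g' = 1⊕2 = 3. Options: 24−4→G=0, 24−5→G=0. Hits: 0.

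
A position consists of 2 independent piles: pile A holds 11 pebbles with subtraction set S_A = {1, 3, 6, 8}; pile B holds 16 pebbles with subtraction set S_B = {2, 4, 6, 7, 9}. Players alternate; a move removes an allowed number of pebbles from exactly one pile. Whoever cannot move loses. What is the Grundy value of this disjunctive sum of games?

Pile A, S = {1, 3, 6, 8}:
n :  0  1  2  3  4  5  6  7  8  9 10 11
G :  0  1  0  1  0  1  2  3  2  0  1  0
G_A(11) = 0.
Pile B, S = {2, 4, 6, 7, 9}:
G(0) = 0
G(1) = mex{} = 0
G(2) = mex{0} = 1
G(3) = mex{0} = 1
G(4) = mex{1,0} = 2
G(5) = mex{1,0} = 2
G(6) = mex{2,1,0} = 3
G(7) = mex{2,1,0,0} = 3
G(8) = mex{3,2,1,0} = 4
G(9) = mex{3,2,1,1,0} = 4
G(10) = mex{4,3,2,1,0} = 5
G(11) = mex{4,3,2,2,1} = 0
G(12) = mex{5,4,3,2,1} = 0
G(13) = mex{0,4,3,3,2} = 1
G(14) = mex{0,5,4,3,2} = 1
G(15) = mex{1,0,4,4,3} = 2
G(16) = mex{1,0,5,4,3} = 2
G_B(16) = 2.
Combined Grundy value = 0 ⊕ 2 = 2.

2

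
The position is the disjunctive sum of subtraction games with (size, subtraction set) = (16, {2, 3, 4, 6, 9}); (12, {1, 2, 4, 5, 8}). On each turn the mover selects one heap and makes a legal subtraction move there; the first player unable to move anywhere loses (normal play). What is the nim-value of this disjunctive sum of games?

4

Heap A, S = {2, 3, 4, 6, 9}:
n :  0  1  2  3  4  5  6  7  8  9 10 11 12 13 14 15 16
G :  0  0  1  1  2  2  3  3  0  4  1  5  2  0  3  1  4
G_A(16) = 4.
Heap B, S = {1, 2, 4, 5, 8}:
n :  0  1  2  3  4  5  6  7  8  9 10 11 12
G :  0  1  2  0  1  2  0  1  2  0  1  2  0
G_B(12) = 0.
Combined Grundy value = 4 ⊕ 0 = 4.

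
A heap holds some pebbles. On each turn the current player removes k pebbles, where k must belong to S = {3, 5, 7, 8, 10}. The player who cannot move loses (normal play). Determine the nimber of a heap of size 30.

n :  0  1  2  3  4  5  6  7  8  9 10 11 12 13 14 15 16 17 18 19 20 21 22 23 24 25 26 27 28 29 30
G :  0  0  0  1  1  1  2  2  2  3  3  3  4  0  0  0  1  1  1  2  2  2  3  3  3  4  0  0  0  1  1

1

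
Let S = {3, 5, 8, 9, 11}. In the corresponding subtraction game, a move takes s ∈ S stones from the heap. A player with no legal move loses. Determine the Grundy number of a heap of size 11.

n :  0  1  2  3  4  5  6  7  8  9 10 11
G :  0  0  0  1  1  1  2  2  2  3  3  3

3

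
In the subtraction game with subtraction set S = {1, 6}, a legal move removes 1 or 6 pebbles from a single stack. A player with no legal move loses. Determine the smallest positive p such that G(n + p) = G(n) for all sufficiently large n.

7

G(0) = 0
G(1) = mex{0} = 1
G(2) = mex{1} = 0
G(3) = mex{0} = 1
G(4) = mex{1} = 0
G(5) = mex{0} = 1
G(6) = mex{1,0} = 2
G(7) = mex{2,1} = 0
G(8) = mex{0,0} = 1
G(9) = mex{1,1} = 0
G(10) = mex{0,0} = 1
G(11) = mex{1,1} = 0
G(12) = mex{0,2} = 1
G(13) = mex{1,0} = 2
G(14) = mex{2,1} = 0
G(15) = mex{0,0} = 1
G(n+7) = G(n) holds for n = 0,…,5 (a full window of length max(S) = 6), so the sequence is purely periodic with period 7.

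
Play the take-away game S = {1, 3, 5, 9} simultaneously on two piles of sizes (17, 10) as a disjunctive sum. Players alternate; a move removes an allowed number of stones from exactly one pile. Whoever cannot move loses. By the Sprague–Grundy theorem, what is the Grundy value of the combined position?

All piles use S = {1, 3, 5, 9}:
G(0) = 0
G(1) = mex{0} = 1
G(2) = mex{1} = 0
G(3) = mex{0,0} = 1
G(4) = mex{1,1} = 0
G(5) = mex{0,0,0} = 1
G(6) = mex{1,1,1} = 0
G(7) = mex{0,0,0} = 1
G(8) = mex{1,1,1} = 0
G(9) = mex{0,0,0,0} = 1
G(10) = mex{1,1,1,1} = 0
G(11) = mex{0,0,0,0} = 1
G(12) = mex{1,1,1,1} = 0
G(13) = mex{0,0,0,0} = 1
G(14) = mex{1,1,1,1} = 0
G(15) = mex{0,0,0,0} = 1
G(16) = mex{1,1,1,1} = 0
G(17) = mex{0,0,0,0} = 1
Pile A: G(17) = 1.
Pile B: G(10) = 0.
Combined Grundy value = 1 ⊕ 0 = 1.

1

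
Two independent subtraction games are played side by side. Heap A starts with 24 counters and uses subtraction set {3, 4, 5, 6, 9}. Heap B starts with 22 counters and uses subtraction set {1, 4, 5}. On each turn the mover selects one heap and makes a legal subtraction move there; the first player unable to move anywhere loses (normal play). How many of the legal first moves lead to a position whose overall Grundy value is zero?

4

Heap A, S = {3, 4, 5, 6, 9}:
G(0) = 0
G(1) = mex{} = 0
G(2) = mex{} = 0
G(3) = mex{0} = 1
G(4) = mex{0,0} = 1
G(5) = mex{0,0,0} = 1
G(6) = mex{1,0,0,0} = 2
G(7) = mex{1,1,0,0} = 2
G(8) = mex{1,1,1,0} = 2
G(9) = mex{2,1,1,1,0} = 3
G(10) = mex{2,2,1,1,0} = 3
G(11) = mex{2,2,2,1,0} = 3
G(12) = mex{3,2,2,2,1} = 0
G(13) = mex{3,3,2,2,1} = 0
G(14) = mex{3,3,3,2,1} = 0
G(15) = mex{0,3,3,3,2} = 1
G(16) = mex{0,0,3,3,2} = 1
G(17) = mex{0,0,0,3,2} = 1
G(18) = mex{1,0,0,0,3} = 2
G(19) = mex{1,1,0,0,3} = 2
G(20) = mex{1,1,1,0,3} = 2
G(21) = mex{2,1,1,1,0} = 3
G(22) = mex{2,2,1,1,0} = 3
G(23) = mex{2,2,2,1,0} = 3
G(24) = mex{3,2,2,2,1} = 0
G_A(24) = 0.
Heap B, S = {1, 4, 5}:
n :  0  1  2  3  4  5  6  7  8  9 10 11 12 13 14 15 16 17 18 19 20 21 22
G :  0  1  0  1  2  3  2  3  0  1  0  1  2  3  2  3  0  1  0  1  2  3  2
G_B(22) = 2.
Combined Grundy value = 0 ⊕ 2 = 2.
A winning move leaves total XOR = 0, i.e. changes one component's Grundy value g to g ⊕ X where X is the current total.
Heap A: need g' = 0⊕2 = 2. Options: 24−3→G=3, 24−4→G=2, 24−5→G=2, 24−6→G=2, 24−9→G=1. Hits: 3.
Heap B: need g' = 2⊕2 = 0. Options: 22−1→G=3, 22−4→G=0, 22−5→G=1. Hits: 1.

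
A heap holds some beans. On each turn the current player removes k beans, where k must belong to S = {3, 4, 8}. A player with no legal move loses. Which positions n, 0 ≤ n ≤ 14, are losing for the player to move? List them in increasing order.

0, 1, 2, 7, 12, 13, 14

n :  0  1  2  3  4  5  6  7  8  9 10 11 12 13 14
G :  0  0  0  1  1  1  2  0  2  3  1  3  0  0  0
P-positions are exactly the n with G(n) = 0.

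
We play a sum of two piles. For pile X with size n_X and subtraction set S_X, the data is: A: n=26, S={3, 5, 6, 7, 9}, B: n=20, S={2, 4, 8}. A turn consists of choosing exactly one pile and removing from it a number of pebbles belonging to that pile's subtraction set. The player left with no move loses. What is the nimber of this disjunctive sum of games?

1

Pile A, S = {3, 5, 6, 7, 9}:
n :  0  1  2  3  4  5  6  7  8  9 10 11 12 13 14 15 16 17 18 19 20 21 22 23 24 25 26
G :  0  0  0  1  1  1  2  2  2  3  3  3  0  0  0  1  1  1  2  2  2  3  3  3  0  0  0
G_A(26) = 0.
Pile B, S = {2, 4, 8}:
n :  0  1  2  3  4  5  6  7  8  9 10 11 12 13 14 15 16 17 18 19 20
G :  0  0  1  1  2  2  0  0  1  1  2  2  0  0  1  1  2  2  0  0  1
G_B(20) = 1.
Combined Grundy value = 0 ⊕ 1 = 1.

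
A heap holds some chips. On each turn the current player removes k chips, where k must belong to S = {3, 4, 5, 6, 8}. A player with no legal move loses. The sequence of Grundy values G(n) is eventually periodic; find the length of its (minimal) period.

n :  0  1  2  3  4  5  6  7  8  9 10 11 12 13 14 15 16 17 18 19 20 21 22 23
G :  0  0  0  1  1  1  2  2  2  3  3  0  0  0  1  1  1  2  2  2  3  3  0  0
G(n+11) = G(n) holds for n = 0,…,7 (a full window of length max(S) = 8), so the sequence is purely periodic with period 11.

11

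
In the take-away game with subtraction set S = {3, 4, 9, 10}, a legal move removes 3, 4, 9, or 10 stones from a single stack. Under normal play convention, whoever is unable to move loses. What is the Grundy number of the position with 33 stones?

0

G(0) = 0
G(1) = mex{} = 0
G(2) = mex{} = 0
G(3) = mex{0} = 1
G(4) = mex{0,0} = 1
G(5) = mex{0,0} = 1
G(6) = mex{1,0} = 2
G(7) = mex{1,1} = 0
G(8) = mex{1,1} = 0
G(9) = mex{2,1,0} = 3
G(10) = mex{0,2,0,0} = 1
G(11) = mex{0,0,0,0} = 1
G(12) = mex{3,0,1,0} = 2
G(13) = mex{1,3,1,1} = 0
G(14) = mex{1,1,1,1} = 0
G(15) = mex{2,1,2,1} = 0
G(16) = mex{0,2,0,2} = 1
G(17) = mex{0,0,0,0} = 1
G(18) = mex{0,0,3,0} = 1
G(19) = mex{1,0,1,3} = 2
G(20) = mex{1,1,1,1} = 0
G(21) = mex{1,1,2,1} = 0
G(22) = mex{2,1,0,2} = 3
G(23) = mex{0,2,0,0} = 1
G(24) = mex{0,0,0,0} = 1
G(25) = mex{3,0,1,0} = 2
G(26) = mex{1,3,1,1} = 0
G(27) = mex{1,1,1,1} = 0
G(28) = mex{2,1,2,1} = 0
G(29) = mex{0,2,0,2} = 1
G(30) = mex{0,0,0,0} = 1
G(31) = mex{0,0,3,0} = 1
G(32) = mex{1,0,1,3} = 2
G(33) = mex{1,1,1,1} = 0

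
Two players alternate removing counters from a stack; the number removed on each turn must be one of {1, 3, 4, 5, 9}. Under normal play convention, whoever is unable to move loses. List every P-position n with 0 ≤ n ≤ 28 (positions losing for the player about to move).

0, 2, 8, 10, 16, 18, 24, 26

n :  0  1  2  3  4  5  6  7  8  9 10 11 12 13 14 15 16 17 18 19 20 21 22 23 24 25 26 27 28
G :  0  1  0  1  2  3  2  3  0  1  0  1  2  3  2  3  0  1  0  1  2  3  2  3  0  1  0  1  2
P-positions are exactly the n with G(n) = 0.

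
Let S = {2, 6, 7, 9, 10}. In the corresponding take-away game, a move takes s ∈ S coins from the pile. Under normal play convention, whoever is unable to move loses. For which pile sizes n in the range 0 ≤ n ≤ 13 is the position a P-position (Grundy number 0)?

G(0) = 0
G(1) = mex{} = 0
G(2) = mex{0} = 1
G(3) = mex{0} = 1
G(4) = mex{1} = 0
G(5) = mex{1} = 0
G(6) = mex{0,0} = 1
G(7) = mex{0,0,0} = 1
G(8) = mex{1,1,0} = 2
G(9) = mex{1,1,1,0} = 2
G(10) = mex{2,0,1,0,0} = 3
G(11) = mex{2,0,0,1,0} = 3
G(12) = mex{3,1,0,1,1} = 2
G(13) = mex{3,1,1,0,1} = 2
P-positions are exactly the n with G(n) = 0.

0, 1, 4, 5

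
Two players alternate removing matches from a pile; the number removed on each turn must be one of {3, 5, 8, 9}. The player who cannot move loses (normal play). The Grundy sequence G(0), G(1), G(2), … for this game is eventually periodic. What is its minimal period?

12

G(0) = 0
G(1) = mex{} = 0
G(2) = mex{} = 0
G(3) = mex{0} = 1
G(4) = mex{0} = 1
G(5) = mex{0,0} = 1
G(6) = mex{1,0} = 2
G(7) = mex{1,0} = 2
G(8) = mex{1,1,0} = 2
G(9) = mex{2,1,0,0} = 3
G(10) = mex{2,1,0,0} = 3
G(11) = mex{2,2,1,0} = 3
G(12) = mex{3,2,1,1} = 0
G(13) = mex{3,2,1,1} = 0
G(14) = mex{3,3,2,1} = 0
G(15) = mex{0,3,2,2} = 1
G(16) = mex{0,3,2,2} = 1
G(17) = mex{0,0,3,2} = 1
G(18) = mex{1,0,3,3} = 2
G(19) = mex{1,0,3,3} = 2
G(20) = mex{1,1,0,3} = 2
G(21) = mex{2,1,0,0} = 3
G(22) = mex{2,1,0,0} = 3
G(23) = mex{2,2,1,0} = 3
G(24) = mex{3,2,1,1} = 0
G(25) = mex{3,2,1,1} = 0
G(n+12) = G(n) holds for n = 0,…,8 (a full window of length max(S) = 9), so the sequence is purely periodic with period 12.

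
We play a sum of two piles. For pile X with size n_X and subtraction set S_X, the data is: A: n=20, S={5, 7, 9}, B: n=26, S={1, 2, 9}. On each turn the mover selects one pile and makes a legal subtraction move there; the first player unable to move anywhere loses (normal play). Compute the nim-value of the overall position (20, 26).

Pile A, S = {5, 7, 9}:
G(0) = 0
G(1) = mex{} = 0
G(2) = mex{} = 0
G(3) = mex{} = 0
G(4) = mex{} = 0
G(5) = mex{0} = 1
G(6) = mex{0} = 1
G(7) = mex{0,0} = 1
G(8) = mex{0,0} = 1
G(9) = mex{0,0,0} = 1
G(10) = mex{1,0,0} = 2
G(11) = mex{1,0,0} = 2
G(12) = mex{1,1,0} = 2
G(13) = mex{1,1,0} = 2
G(14) = mex{1,1,1} = 0
G(15) = mex{2,1,1} = 0
G(16) = mex{2,1,1} = 0
G(17) = mex{2,2,1} = 0
G(18) = mex{2,2,1} = 0
G(19) = mex{0,2,2} = 1
G(20) = mex{0,2,2} = 1
G_A(20) = 1.
Pile B, S = {1, 2, 9}:
n :  0  1  2  3  4  5  6  7  8  9 10 11 12 13 14 15 16 17 18 19 20 21 22 23 24 25 26
G :  0  1  2  0  1  2  0  1  2  3  0  1  2  0  1  2  0  1  2  3  0  1  2  0  1  2  0
G_B(26) = 0.
Combined Grundy value = 1 ⊕ 0 = 1.

1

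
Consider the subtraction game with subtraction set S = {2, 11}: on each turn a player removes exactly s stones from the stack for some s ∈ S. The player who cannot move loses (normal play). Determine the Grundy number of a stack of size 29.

1

G(0) = 0
G(1) = mex{} = 0
G(2) = mex{0} = 1
G(3) = mex{0} = 1
G(4) = mex{1} = 0
G(5) = mex{1} = 0
G(6) = mex{0} = 1
G(7) = mex{0} = 1
G(8) = mex{1} = 0
G(9) = mex{1} = 0
G(10) = mex{0} = 1
G(11) = mex{0,0} = 1
G(12) = mex{1,0} = 2
G(13) = mex{1,1} = 0
G(14) = mex{2,1} = 0
G(15) = mex{0,0} = 1
G(16) = mex{0,0} = 1
G(17) = mex{1,1} = 0
G(18) = mex{1,1} = 0
G(19) = mex{0,0} = 1
G(20) = mex{0,0} = 1
G(21) = mex{1,1} = 0
G(22) = mex{1,1} = 0
G(23) = mex{0,2} = 1
G(24) = mex{0,0} = 1
G(25) = mex{1,0} = 2
G(26) = mex{1,1} = 0
G(27) = mex{2,1} = 0
G(28) = mex{0,0} = 1
G(29) = mex{0,0} = 1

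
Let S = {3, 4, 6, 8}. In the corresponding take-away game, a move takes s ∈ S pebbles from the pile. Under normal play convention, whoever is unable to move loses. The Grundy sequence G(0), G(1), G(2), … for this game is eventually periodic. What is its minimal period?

n :  0  1  2  3  4  5  6  7  8  9 10 11 12 13 14 15 16 17 18 19 20 21 22 23
G :  0  0  0  1  1  1  2  2  2  3  3  0  0  0  1  1  1  2  2  2  3  3  0  0
G(n+11) = G(n) holds for n = 0,…,7 (a full window of length max(S) = 8), so the sequence is purely periodic with period 11.

11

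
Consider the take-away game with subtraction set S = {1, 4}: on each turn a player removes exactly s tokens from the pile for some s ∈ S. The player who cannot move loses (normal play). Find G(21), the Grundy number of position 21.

1

n :  0  1  2  3  4  5  6  7  8  9 10 11 12 13 14 15 16 17 18 19 20 21
G :  0  1  0  1  2  0  1  0  1  2  0  1  0  1  2  0  1  0  1  2  0  1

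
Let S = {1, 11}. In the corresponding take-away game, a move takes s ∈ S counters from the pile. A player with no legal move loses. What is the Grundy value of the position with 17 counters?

G(0) = 0
G(1) = mex{0} = 1
G(2) = mex{1} = 0
G(3) = mex{0} = 1
G(4) = mex{1} = 0
G(5) = mex{0} = 1
G(6) = mex{1} = 0
G(7) = mex{0} = 1
G(8) = mex{1} = 0
G(9) = mex{0} = 1
G(10) = mex{1} = 0
G(11) = mex{0,0} = 1
G(12) = mex{1,1} = 0
G(13) = mex{0,0} = 1
G(14) = mex{1,1} = 0
G(15) = mex{0,0} = 1
G(16) = mex{1,1} = 0
G(17) = mex{0,0} = 1

1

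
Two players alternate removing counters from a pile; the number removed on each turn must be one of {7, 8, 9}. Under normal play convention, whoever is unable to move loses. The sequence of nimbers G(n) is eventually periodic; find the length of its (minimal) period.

16

G(0) = 0
G(1) = mex{} = 0
G(2) = mex{} = 0
G(3) = mex{} = 0
G(4) = mex{} = 0
G(5) = mex{} = 0
G(6) = mex{} = 0
G(7) = mex{0} = 1
G(8) = mex{0,0} = 1
G(9) = mex{0,0,0} = 1
G(10) = mex{0,0,0} = 1
G(11) = mex{0,0,0} = 1
G(12) = mex{0,0,0} = 1
G(13) = mex{0,0,0} = 1
G(14) = mex{1,0,0} = 2
G(15) = mex{1,1,0} = 2
G(16) = mex{1,1,1} = 0
G(17) = mex{1,1,1} = 0
G(18) = mex{1,1,1} = 0
G(19) = mex{1,1,1} = 0
G(20) = mex{1,1,1} = 0
G(21) = mex{2,1,1} = 0
G(22) = mex{2,2,1} = 0
G(23) = mex{0,2,2} = 1
G(24) = mex{0,0,2} = 1
G(25) = mex{0,0,0} = 1
G(26) = mex{0,0,0} = 1
G(27) = mex{0,0,0} = 1
G(28) = mex{0,0,0} = 1
G(29) = mex{0,0,0} = 1
G(30) = mex{1,0,0} = 2
G(31) = mex{1,1,0} = 2
G(32) = mex{1,1,1} = 0
G(33) = mex{1,1,1} = 0
G(n+16) = G(n) holds for n = 0,…,8 (a full window of length max(S) = 9), so the sequence is purely periodic with period 16.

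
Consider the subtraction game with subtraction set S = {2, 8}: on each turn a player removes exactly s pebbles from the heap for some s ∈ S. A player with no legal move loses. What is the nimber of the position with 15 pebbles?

n :  0  1  2  3  4  5  6  7  8  9 10 11 12 13 14 15
G :  0  0  1  1  0  0  1  1  2  2  0  0  1  1  0  0

0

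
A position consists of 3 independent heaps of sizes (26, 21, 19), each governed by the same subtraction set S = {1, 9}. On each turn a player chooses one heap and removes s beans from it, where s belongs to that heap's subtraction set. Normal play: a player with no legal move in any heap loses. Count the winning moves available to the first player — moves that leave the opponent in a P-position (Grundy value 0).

All heaps use S = {1, 9}:
n :  0  1  2  3  4  5  6  7  8  9 10 11 12 13 14 15 16 17 18 19 20 21 22 23 24 25 26
G :  0  1  0  1  0  1  0  1  0  1  0  1  0  1  0  1  0  1  0  1  0  1  0  1  0  1  0
Heap A: G(26) = 0.
Heap B: G(21) = 1.
Heap C: G(19) = 1.
Combined Grundy value = 0 ⊕ 1 ⊕ 1 = 0.
A winning move leaves total XOR = 0, i.e. changes one component's Grundy value g to g ⊕ X where X is the current total.
Heap A: target g' = 0⊕0 = 0, but every legal move changes the Grundy value (mex property), so 0 moves.
Heap B: target g' = 1⊕0 = 1, but every legal move changes the Grundy value (mex property), so 0 moves.
Heap C: target g' = 1⊕0 = 1, but every legal move changes the Grundy value (mex property), so 0 moves.

0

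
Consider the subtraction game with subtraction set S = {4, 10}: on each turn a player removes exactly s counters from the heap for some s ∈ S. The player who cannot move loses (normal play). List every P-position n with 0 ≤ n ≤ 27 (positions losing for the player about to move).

0, 1, 2, 3, 8, 9, 14, 15, 16, 17, 22, 23

n :  0  1  2  3  4  5  6  7  8  9 10 11 12 13 14 15 16 17 18 19 20 21 22 23 24 25 26 27
G :  0  0  0  0  1  1  1  1  0  0  2  2  1  1  0  0  0  0  1  1  1  1  0  0  2  2  1  1
P-positions are exactly the n with G(n) = 0.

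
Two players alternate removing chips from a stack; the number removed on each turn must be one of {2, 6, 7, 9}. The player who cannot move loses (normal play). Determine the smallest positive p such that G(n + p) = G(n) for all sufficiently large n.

n :  0  1  2  3  4  5  6  7  8  9 10 11 12 13 14 15 16 17 18 19 20 21 22 23 24 25 26 27 28 29 30 31
G :  0  0  1  1  0  0  1  1  2  2  3  3  2  2  3  0  0  1  1  0  0  1  1  2  2  3  3  2  2  3  0  0
G(n+15) = G(n) holds for n = 0,…,8 (a full window of length max(S) = 9), so the sequence is purely periodic with period 15.

15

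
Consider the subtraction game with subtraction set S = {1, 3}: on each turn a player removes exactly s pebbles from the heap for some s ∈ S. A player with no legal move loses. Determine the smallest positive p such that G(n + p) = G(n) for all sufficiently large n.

2

n :  0  1  2  3  4  5  6  7  8  9 10 11 12 13 14
G :  0  1  0  1  0  1  0  1  0  1  0  1  0  1  0
G(n+2) = G(n) holds for n = 0,…,2 (a full window of length max(S) = 3), so the sequence is purely periodic with period 2.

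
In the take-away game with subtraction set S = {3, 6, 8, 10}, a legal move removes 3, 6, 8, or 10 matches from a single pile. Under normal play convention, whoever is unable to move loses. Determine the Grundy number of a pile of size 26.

0

n :  0  1  2  3  4  5  6  7  8  9 10 11 12 13 14 15 16 17 18 19 20 21 22 23 24 25 26
G :  0  0  0  1  1  1  2  2  2  3  3  3  4  0  0  0  1  1  1  2  2  2  3  3  3  4  0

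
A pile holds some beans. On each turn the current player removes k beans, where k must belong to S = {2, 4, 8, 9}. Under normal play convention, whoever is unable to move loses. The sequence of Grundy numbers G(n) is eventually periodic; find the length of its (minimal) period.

n :  0  1  2  3  4  5  6  7  8  9 10 11 12 13 14 15 16
G :  0  0  1  1  2  2  0  0  1  1  2  2  0  0  1  1  2
G(n+6) = G(n) holds for n = 0,…,8 (a full window of length max(S) = 9), so the sequence is purely periodic with period 6.

6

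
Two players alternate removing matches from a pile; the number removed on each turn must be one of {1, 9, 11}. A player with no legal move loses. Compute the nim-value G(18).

0

G(0) = 0
G(1) = mex{0} = 1
G(2) = mex{1} = 0
G(3) = mex{0} = 1
G(4) = mex{1} = 0
G(5) = mex{0} = 1
G(6) = mex{1} = 0
G(7) = mex{0} = 1
G(8) = mex{1} = 0
G(9) = mex{0,0} = 1
G(10) = mex{1,1} = 0
G(11) = mex{0,0,0} = 1
G(12) = mex{1,1,1} = 0
G(13) = mex{0,0,0} = 1
G(14) = mex{1,1,1} = 0
G(15) = mex{0,0,0} = 1
G(16) = mex{1,1,1} = 0
G(17) = mex{0,0,0} = 1
G(18) = mex{1,1,1} = 0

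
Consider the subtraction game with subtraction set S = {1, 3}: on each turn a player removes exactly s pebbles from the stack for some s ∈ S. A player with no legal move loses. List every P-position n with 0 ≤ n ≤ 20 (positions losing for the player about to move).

G(0) = 0
G(1) = mex{0} = 1
G(2) = mex{1} = 0
G(3) = mex{0,0} = 1
G(4) = mex{1,1} = 0
G(5) = mex{0,0} = 1
G(6) = mex{1,1} = 0
G(7) = mex{0,0} = 1
G(8) = mex{1,1} = 0
G(9) = mex{0,0} = 1
G(10) = mex{1,1} = 0
G(11) = mex{0,0} = 1
G(12) = mex{1,1} = 0
G(13) = mex{0,0} = 1
G(14) = mex{1,1} = 0
G(15) = mex{0,0} = 1
G(16) = mex{1,1} = 0
G(17) = mex{0,0} = 1
G(18) = mex{1,1} = 0
G(19) = mex{0,0} = 1
G(20) = mex{1,1} = 0
P-positions are exactly the n with G(n) = 0.

0, 2, 4, 6, 8, 10, 12, 14, 16, 18, 20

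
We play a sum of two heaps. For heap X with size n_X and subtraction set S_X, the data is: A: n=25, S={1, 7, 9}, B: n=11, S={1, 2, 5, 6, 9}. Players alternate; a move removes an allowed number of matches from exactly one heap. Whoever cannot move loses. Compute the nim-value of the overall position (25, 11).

Heap A, S = {1, 7, 9}:
n :  0  1  2  3  4  5  6  7  8  9 10 11 12 13 14 15 16 17 18 19 20 21 22 23 24 25
G :  0  1  0  1  0  1  0  1  0  1  0  1  0  1  0  1  0  1  0  1  0  1  0  1  0  1
G_A(25) = 1.
Heap B, S = {1, 2, 5, 6, 9}:
G(0) = 0
G(1) = mex{0} = 1
G(2) = mex{1,0} = 2
G(3) = mex{2,1} = 0
G(4) = mex{0,2} = 1
G(5) = mex{1,0,0} = 2
G(6) = mex{2,1,1,0} = 3
G(7) = mex{3,2,2,1} = 0
G(8) = mex{0,3,0,2} = 1
G(9) = mex{1,0,1,0,0} = 2
G(10) = mex{2,1,2,1,1} = 0
G(11) = mex{0,2,3,2,2} = 1
G_B(11) = 1.
Combined Grundy value = 1 ⊕ 1 = 0.

0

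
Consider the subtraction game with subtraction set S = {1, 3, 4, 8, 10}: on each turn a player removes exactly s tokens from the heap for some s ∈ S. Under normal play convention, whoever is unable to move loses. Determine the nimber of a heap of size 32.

2

n :  0  1  2  3  4  5  6  7  8  9 10 11 12 13 14 15 16 17 18 19 20 21 22 23 24 25 26 27 28 29 30 31 32
G :  0  1  0  1  2  3  2  0  1  0  1  2  3  2  0  1  0  1  2  3  2  0  1  0  1  2  3  2  0  1  0  1  2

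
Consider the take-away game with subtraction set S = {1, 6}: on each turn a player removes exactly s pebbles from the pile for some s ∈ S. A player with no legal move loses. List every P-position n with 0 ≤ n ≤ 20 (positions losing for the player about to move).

n :  0  1  2  3  4  5  6  7  8  9 10 11 12 13 14 15 16 17 18 19 20
G :  0  1  0  1  0  1  2  0  1  0  1  0  1  2  0  1  0  1  0  1  2
P-positions are exactly the n with G(n) = 0.

0, 2, 4, 7, 9, 11, 14, 16, 18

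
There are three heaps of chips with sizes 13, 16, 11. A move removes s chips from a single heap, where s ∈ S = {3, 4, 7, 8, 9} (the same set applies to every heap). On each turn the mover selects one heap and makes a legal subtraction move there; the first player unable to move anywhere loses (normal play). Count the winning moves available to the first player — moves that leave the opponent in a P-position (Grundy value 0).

All heaps use S = {3, 4, 7, 8, 9}:
G(0) = 0
G(1) = mex{} = 0
G(2) = mex{} = 0
G(3) = mex{0} = 1
G(4) = mex{0,0} = 1
G(5) = mex{0,0} = 1
G(6) = mex{1,0} = 2
G(7) = mex{1,1,0} = 2
G(8) = mex{1,1,0,0} = 2
G(9) = mex{2,1,0,0,0} = 3
G(10) = mex{2,2,1,0,0} = 3
G(11) = mex{2,2,1,1,0} = 3
G(12) = mex{3,2,1,1,1} = 0
G(13) = mex{3,3,2,1,1} = 0
G(14) = mex{3,3,2,2,1} = 0
G(15) = mex{0,3,2,2,2} = 1
G(16) = mex{0,0,3,2,2} = 1
Heap A: G(13) = 0.
Heap B: G(16) = 1.
Heap C: G(11) = 3.
Combined Grundy value = 0 ⊕ 1 ⊕ 3 = 2.
A winning move leaves total XOR = 0, i.e. changes one component's Grundy value g to g ⊕ X where X is the current total.
Heap A: need g' = 0⊕2 = 2. Options: 13−3→G=3, 13−4→G=3, 13−7→G=2, 13−8→G=1, 13−9→G=1. Hits: 1.
Heap B: need g' = 1⊕2 = 3. Options: 16−3→G=0, 16−4→G=0, 16−7→G=3, 16−8→G=2, 16−9→G=2. Hits: 1.
Heap C: need g' = 3⊕2 = 1. Options: 11−3→G=2, 11−4→G=2, 11−7→G=1, 11−8→G=1, 11−9→G=0. Hits: 2.

4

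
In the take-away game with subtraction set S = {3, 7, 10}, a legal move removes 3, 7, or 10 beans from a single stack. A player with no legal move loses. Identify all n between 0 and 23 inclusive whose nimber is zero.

n :  0  1  2  3  4  5  6  7  8  9 10 11 12 13 14 15 16 17 18 19 20 21 22 23
G :  0  0  0  1  1  1  0  2  2  1  3  3  2  2  0  0  3  1  1  0  0  2  1  1
P-positions are exactly the n with G(n) = 0.

0, 1, 2, 6, 14, 15, 19, 20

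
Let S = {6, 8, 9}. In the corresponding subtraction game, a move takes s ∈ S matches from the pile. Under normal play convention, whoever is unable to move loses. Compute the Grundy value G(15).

0

n :  0  1  2  3  4  5  6  7  8  9 10 11 12 13 14 15
G :  0  0  0  0  0  0  1  1  1  1  1  1  2  2  2  0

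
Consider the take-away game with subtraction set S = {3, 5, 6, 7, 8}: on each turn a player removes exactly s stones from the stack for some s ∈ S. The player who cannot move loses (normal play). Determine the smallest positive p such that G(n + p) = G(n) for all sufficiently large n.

11

n :  0  1  2  3  4  5  6  7  8  9 10 11 12 13 14 15 16 17 18 19 20 21 22 23
G :  0  0  0  1  1  1  2  2  2  3  3  0  0  0  1  1  1  2  2  2  3  3  0  0
G(n+11) = G(n) holds for n = 0,…,7 (a full window of length max(S) = 8), so the sequence is purely periodic with period 11.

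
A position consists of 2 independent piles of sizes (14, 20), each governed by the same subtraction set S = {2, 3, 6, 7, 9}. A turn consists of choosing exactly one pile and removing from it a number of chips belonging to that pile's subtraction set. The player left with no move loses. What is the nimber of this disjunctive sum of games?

All piles use S = {2, 3, 6, 7, 9}:
n :  0  1  2  3  4  5  6  7  8  9 10 11 12 13 14 15 16 17 18 19 20
G :  0  0  1  1  2  0  3  1  2  2  3  3  4  0  5  1  4  0  0  1  1
Pile A: G(14) = 5.
Pile B: G(20) = 1.
Combined Grundy value = 5 ⊕ 1 = 4.

4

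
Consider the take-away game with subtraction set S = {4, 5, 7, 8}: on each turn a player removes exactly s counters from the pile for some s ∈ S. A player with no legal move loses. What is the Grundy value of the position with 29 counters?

G(0) = 0
G(1) = mex{} = 0
G(2) = mex{} = 0
G(3) = mex{} = 0
G(4) = mex{0} = 1
G(5) = mex{0,0} = 1
G(6) = mex{0,0} = 1
G(7) = mex{0,0,0} = 1
G(8) = mex{1,0,0,0} = 2
G(9) = mex{1,1,0,0} = 2
G(10) = mex{1,1,0,0} = 2
G(11) = mex{1,1,1,0} = 2
G(12) = mex{2,1,1,1} = 0
G(13) = mex{2,2,1,1} = 0
G(14) = mex{2,2,1,1} = 0
G(15) = mex{2,2,2,1} = 0
G(16) = mex{0,2,2,2} = 1
G(17) = mex{0,0,2,2} = 1
G(18) = mex{0,0,2,2} = 1
G(19) = mex{0,0,0,2} = 1
G(20) = mex{1,0,0,0} = 2
G(21) = mex{1,1,0,0} = 2
G(22) = mex{1,1,0,0} = 2
G(23) = mex{1,1,1,0} = 2
G(24) = mex{2,1,1,1} = 0
G(25) = mex{2,2,1,1} = 0
G(26) = mex{2,2,1,1} = 0
G(27) = mex{2,2,2,1} = 0
G(28) = mex{0,2,2,2} = 1
G(29) = mex{0,0,2,2} = 1

1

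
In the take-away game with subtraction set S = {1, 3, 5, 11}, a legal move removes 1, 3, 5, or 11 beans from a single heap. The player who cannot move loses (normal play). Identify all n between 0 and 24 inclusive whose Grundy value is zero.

n :  0  1  2  3  4  5  6  7  8  9 10 11 12 13 14 15 16 17 18 19 20 21 22 23 24
G :  0  1  0  1  0  1  0  1  0  1  0  1  0  1  0  1  0  1  0  1  0  1  0  1  0
P-positions are exactly the n with G(n) = 0.

0, 2, 4, 6, 8, 10, 12, 14, 16, 18, 20, 22, 24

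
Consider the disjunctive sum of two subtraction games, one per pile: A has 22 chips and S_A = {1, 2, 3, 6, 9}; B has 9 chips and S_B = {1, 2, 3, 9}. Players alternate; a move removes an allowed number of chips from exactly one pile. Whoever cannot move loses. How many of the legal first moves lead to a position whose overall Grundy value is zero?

3

Pile A, S = {1, 2, 3, 6, 9}:
G(0) = 0
G(1) = mex{0} = 1
G(2) = mex{1,0} = 2
G(3) = mex{2,1,0} = 3
G(4) = mex{3,2,1} = 0
G(5) = mex{0,3,2} = 1
G(6) = mex{1,0,3,0} = 2
G(7) = mex{2,1,0,1} = 3
G(8) = mex{3,2,1,2} = 0
G(9) = mex{0,3,2,3,0} = 1
G(10) = mex{1,0,3,0,1} = 2
G(11) = mex{2,1,0,1,2} = 3
G(12) = mex{3,2,1,2,3} = 0
G(13) = mex{0,3,2,3,0} = 1
G(14) = mex{1,0,3,0,1} = 2
G(15) = mex{2,1,0,1,2} = 3
G(16) = mex{3,2,1,2,3} = 0
G(17) = mex{0,3,2,3,0} = 1
G(18) = mex{1,0,3,0,1} = 2
G(19) = mex{2,1,0,1,2} = 3
G(20) = mex{3,2,1,2,3} = 0
G(21) = mex{0,3,2,3,0} = 1
G(22) = mex{1,0,3,0,1} = 2
G_A(22) = 2.
Pile B, S = {1, 2, 3, 9}:
n : 0 1 2 3 4 5 6 7 8 9
G : 0 1 2 3 0 1 2 3 0 1
G_B(9) = 1.
Combined Grundy value = 2 ⊕ 1 = 3.
A winning move leaves total XOR = 0, i.e. changes one component's Grundy value g to g ⊕ X where X is the current total.
Pile A: need g' = 2⊕3 = 1. Options: 22−1→G=1, 22−2→G=0, 22−3→G=3, 22−6→G=0, 22−9→G=1. Hits: 2.
Pile B: need g' = 1⊕3 = 2. Options: 9−1→G=0, 9−2→G=3, 9−3→G=2, 9−9→G=0. Hits: 1.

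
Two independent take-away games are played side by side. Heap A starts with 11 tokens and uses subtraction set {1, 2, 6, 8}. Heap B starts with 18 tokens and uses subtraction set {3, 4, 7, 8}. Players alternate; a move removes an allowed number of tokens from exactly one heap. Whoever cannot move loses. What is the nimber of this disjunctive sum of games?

Heap A, S = {1, 2, 6, 8}:
G(0) = 0
G(1) = mex{0} = 1
G(2) = mex{1,0} = 2
G(3) = mex{2,1} = 0
G(4) = mex{0,2} = 1
G(5) = mex{1,0} = 2
G(6) = mex{2,1,0} = 3
G(7) = mex{3,2,1} = 0
G(8) = mex{0,3,2,0} = 1
G(9) = mex{1,0,0,1} = 2
G(10) = mex{2,1,1,2} = 0
G(11) = mex{0,2,2,0} = 1
G_A(11) = 1.
Heap B, S = {3, 4, 7, 8}:
G(0) = 0
G(1) = mex{} = 0
G(2) = mex{} = 0
G(3) = mex{0} = 1
G(4) = mex{0,0} = 1
G(5) = mex{0,0} = 1
G(6) = mex{1,0} = 2
G(7) = mex{1,1,0} = 2
G(8) = mex{1,1,0,0} = 2
G(9) = mex{2,1,0,0} = 3
G(10) = mex{2,2,1,0} = 3
G(11) = mex{2,2,1,1} = 0
G(12) = mex{3,2,1,1} = 0
G(13) = mex{3,3,2,1} = 0
G(14) = mex{0,3,2,2} = 1
G(15) = mex{0,0,2,2} = 1
G(16) = mex{0,0,3,2} = 1
G(17) = mex{1,0,3,3} = 2
G(18) = mex{1,1,0,3} = 2
G_B(18) = 2.
Combined Grundy value = 1 ⊕ 2 = 3.

3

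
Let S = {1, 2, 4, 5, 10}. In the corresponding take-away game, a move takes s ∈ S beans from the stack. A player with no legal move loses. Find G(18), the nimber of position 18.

n :  0  1  2  3  4  5  6  7  8  9 10 11 12 13 14 15 16 17 18
G :  0  1  2  0  1  2  0  1  2  0  1  2  0  1  2  0  1  2  0

0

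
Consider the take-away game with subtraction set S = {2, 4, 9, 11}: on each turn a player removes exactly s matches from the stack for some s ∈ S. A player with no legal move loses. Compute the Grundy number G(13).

G(0) = 0
G(1) = mex{} = 0
G(2) = mex{0} = 1
G(3) = mex{0} = 1
G(4) = mex{1,0} = 2
G(5) = mex{1,0} = 2
G(6) = mex{2,1} = 0
G(7) = mex{2,1} = 0
G(8) = mex{0,2} = 1
G(9) = mex{0,2,0} = 1
G(10) = mex{1,0,0} = 2
G(11) = mex{1,0,1,0} = 2
G(12) = mex{2,1,1,0} = 3
G(13) = mex{2,1,2,1} = 0

0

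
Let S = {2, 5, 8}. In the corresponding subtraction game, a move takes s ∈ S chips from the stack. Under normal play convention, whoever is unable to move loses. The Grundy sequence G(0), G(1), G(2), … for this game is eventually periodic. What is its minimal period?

G(0) = 0
G(1) = mex{} = 0
G(2) = mex{0} = 1
G(3) = mex{0} = 1
G(4) = mex{1} = 0
G(5) = mex{1,0} = 2
G(6) = mex{0,0} = 1
G(7) = mex{2,1} = 0
G(8) = mex{1,1,0} = 2
G(9) = mex{0,0,0} = 1
G(10) = mex{2,2,1} = 0
G(11) = mex{1,1,1} = 0
G(12) = mex{0,0,0} = 1
G(13) = mex{0,2,2} = 1
G(14) = mex{1,1,1} = 0
G(15) = mex{1,0,0} = 2
G(16) = mex{0,0,2} = 1
G(17) = mex{2,1,1} = 0
G(18) = mex{1,1,0} = 2
G(19) = mex{0,0,0} = 1
G(20) = mex{2,2,1} = 0
G(21) = mex{1,1,1} = 0
G(n+10) = G(n) holds for n = 0,…,7 (a full window of length max(S) = 8), so the sequence is purely periodic with period 10.

10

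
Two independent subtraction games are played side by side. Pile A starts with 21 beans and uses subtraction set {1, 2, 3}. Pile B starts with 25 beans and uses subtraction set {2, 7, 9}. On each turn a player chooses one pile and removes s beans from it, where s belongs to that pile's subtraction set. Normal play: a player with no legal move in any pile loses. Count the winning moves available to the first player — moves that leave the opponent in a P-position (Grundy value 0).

Pile A, S = {1, 2, 3}:
G(0) = 0
G(1) = mex{0} = 1
G(2) = mex{1,0} = 2
G(3) = mex{2,1,0} = 3
G(4) = mex{3,2,1} = 0
G(5) = mex{0,3,2} = 1
G(6) = mex{1,0,3} = 2
G(7) = mex{2,1,0} = 3
G(8) = mex{3,2,1} = 0
G(9) = mex{0,3,2} = 1
G(10) = mex{1,0,3} = 2
G(11) = mex{2,1,0} = 3
G(12) = mex{3,2,1} = 0
G(13) = mex{0,3,2} = 1
G(14) = mex{1,0,3} = 2
G(15) = mex{2,1,0} = 3
G(16) = mex{3,2,1} = 0
G(17) = mex{0,3,2} = 1
G(18) = mex{1,0,3} = 2
G(19) = mex{2,1,0} = 3
G(20) = mex{3,2,1} = 0
G(21) = mex{0,3,2} = 1
G_A(21) = 1.
Pile B, S = {2, 7, 9}:
n :  0  1  2  3  4  5  6  7  8  9 10 11 12 13 14 15 16 17 18 19 20 21 22 23 24 25
G :  0  0  1  1  0  0  1  1  2  2  3  3  2  2  3  0  0  1  1  0  0  1  1  2  2  3
G_B(25) = 3.
Combined Grundy value = 1 ⊕ 3 = 2.
A winning move leaves total XOR = 0, i.e. changes one component's Grundy value g to g ⊕ X where X is the current total.
Pile A: need g' = 1⊕2 = 3. Options: 21−1→G=0, 21−2→G=3, 21−3→G=2. Hits: 1.
Pile B: need g' = 3⊕2 = 1. Options: 25−2→G=2, 25−7→G=1, 25−9→G=0. Hits: 1.

2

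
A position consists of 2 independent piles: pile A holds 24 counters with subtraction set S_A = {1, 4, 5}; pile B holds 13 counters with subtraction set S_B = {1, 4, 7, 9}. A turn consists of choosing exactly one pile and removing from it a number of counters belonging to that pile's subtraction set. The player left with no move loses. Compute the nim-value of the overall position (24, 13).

0

Pile A, S = {1, 4, 5}:
n :  0  1  2  3  4  5  6  7  8  9 10 11 12 13 14 15 16 17 18 19 20 21 22 23 24
G :  0  1  0  1  2  3  2  3  0  1  0  1  2  3  2  3  0  1  0  1  2  3  2  3  0
G_A(24) = 0.
Pile B, S = {1, 4, 7, 9}:
G(0) = 0
G(1) = mex{0} = 1
G(2) = mex{1} = 0
G(3) = mex{0} = 1
G(4) = mex{1,0} = 2
G(5) = mex{2,1} = 0
G(6) = mex{0,0} = 1
G(7) = mex{1,1,0} = 2
G(8) = mex{2,2,1} = 0
G(9) = mex{0,0,0,0} = 1
G(10) = mex{1,1,1,1} = 0
G(11) = mex{0,2,2,0} = 1
G(12) = mex{1,0,0,1} = 2
G(13) = mex{2,1,1,2} = 0
G_B(13) = 0.
Combined Grundy value = 0 ⊕ 0 = 0.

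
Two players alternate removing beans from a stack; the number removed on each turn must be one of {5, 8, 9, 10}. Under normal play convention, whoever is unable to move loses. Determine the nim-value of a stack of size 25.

2

G(0) = 0
G(1) = mex{} = 0
G(2) = mex{} = 0
G(3) = mex{} = 0
G(4) = mex{} = 0
G(5) = mex{0} = 1
G(6) = mex{0} = 1
G(7) = mex{0} = 1
G(8) = mex{0,0} = 1
G(9) = mex{0,0,0} = 1
G(10) = mex{1,0,0,0} = 2
G(11) = mex{1,0,0,0} = 2
G(12) = mex{1,0,0,0} = 2
G(13) = mex{1,1,0,0} = 2
G(14) = mex{1,1,1,0} = 2
G(15) = mex{2,1,1,1} = 0
G(16) = mex{2,1,1,1} = 0
G(17) = mex{2,1,1,1} = 0
G(18) = mex{2,2,1,1} = 0
G(19) = mex{2,2,2,1} = 0
G(20) = mex{0,2,2,2} = 1
G(21) = mex{0,2,2,2} = 1
G(22) = mex{0,2,2,2} = 1
G(23) = mex{0,0,2,2} = 1
G(24) = mex{0,0,0,2} = 1
G(25) = mex{1,0,0,0} = 2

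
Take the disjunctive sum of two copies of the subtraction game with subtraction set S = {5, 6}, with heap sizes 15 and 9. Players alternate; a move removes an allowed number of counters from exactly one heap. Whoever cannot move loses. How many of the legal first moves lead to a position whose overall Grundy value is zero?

All heaps use S = {5, 6}:
G(0) = 0
G(1) = mex{} = 0
G(2) = mex{} = 0
G(3) = mex{} = 0
G(4) = mex{} = 0
G(5) = mex{0} = 1
G(6) = mex{0,0} = 1
G(7) = mex{0,0} = 1
G(8) = mex{0,0} = 1
G(9) = mex{0,0} = 1
G(10) = mex{1,0} = 2
G(11) = mex{1,1} = 0
G(12) = mex{1,1} = 0
G(13) = mex{1,1} = 0
G(14) = mex{1,1} = 0
G(15) = mex{2,1} = 0
Heap A: G(15) = 0.
Heap B: G(9) = 1.
Combined Grundy value = 0 ⊕ 1 = 1.
A winning move leaves total XOR = 0, i.e. changes one component's Grundy value g to g ⊕ X where X is the current total.
Heap A: need g' = 0⊕1 = 1. Options: 15−5→G=2, 15−6→G=1. Hits: 1.
Heap B: need g' = 1⊕1 = 0. Options: 9−5→G=0, 9−6→G=0. Hits: 2.

3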